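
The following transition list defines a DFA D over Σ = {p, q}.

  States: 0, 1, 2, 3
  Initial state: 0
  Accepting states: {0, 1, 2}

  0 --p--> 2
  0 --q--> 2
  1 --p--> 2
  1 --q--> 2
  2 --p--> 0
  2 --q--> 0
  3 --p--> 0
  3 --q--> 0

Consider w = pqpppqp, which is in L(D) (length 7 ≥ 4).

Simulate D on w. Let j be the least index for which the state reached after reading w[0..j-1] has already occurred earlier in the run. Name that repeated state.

0

Run of D on w = p q p p p q p:
  step 0: 0  (start)
  step 1: 2  (read p: 0→2)
  step 2: 0  (read q: 2→0)   ← first repeat (0 seen earlier)
  step 3: 2  (read p: 0→2)
  step 4: 0  (read p: 2→0)
  step 5: 2  (read p: 0→2)
  step 6: 0  (read q: 2→0)
  step 7: 2  (read p: 0→2)

The earliest repeat is at step j = 2: D is in 0, which it already visited at step i = 0.
The DFA has 4 states, so the proof of the pumping lemma guarantees a repeated state among the first 4+1 visited; the segment between the two visits is the pumpable y.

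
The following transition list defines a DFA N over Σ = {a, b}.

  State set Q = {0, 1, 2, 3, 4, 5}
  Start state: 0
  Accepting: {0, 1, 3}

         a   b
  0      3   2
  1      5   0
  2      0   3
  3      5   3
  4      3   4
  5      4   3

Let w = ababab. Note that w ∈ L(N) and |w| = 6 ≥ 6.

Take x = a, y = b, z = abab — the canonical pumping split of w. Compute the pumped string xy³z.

abbbabab

xy^3z = a·b·b·b·abab = abbbabab.
Reading y = b takes N from 3 back to 3, so after x·y·y·y the machine is still in 3, and z then leads to the accepting state 3. Hence abbbabab ∈ L(N).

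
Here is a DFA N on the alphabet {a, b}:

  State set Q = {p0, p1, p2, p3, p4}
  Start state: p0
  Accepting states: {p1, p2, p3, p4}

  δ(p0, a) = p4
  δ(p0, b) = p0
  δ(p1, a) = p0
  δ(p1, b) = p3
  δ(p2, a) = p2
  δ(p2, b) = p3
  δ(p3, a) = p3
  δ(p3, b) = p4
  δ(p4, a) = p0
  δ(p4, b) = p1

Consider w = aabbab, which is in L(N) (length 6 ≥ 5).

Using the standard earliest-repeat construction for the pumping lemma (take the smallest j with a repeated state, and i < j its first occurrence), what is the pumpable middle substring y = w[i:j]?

aa

State sequence: p0 -a-> p4 -a-> p0 -b-> p0 -b-> p0 -a-> p4 -b-> p1
First repeat at step 2: p0 was already visited.

So i = 0, j = 2, giving x = w[0:0] = ε, y = w[0:2] = aa, z = w[2:6] = bbab.
Check: |xy| = 2 ≤ 5 and |y| = 2 ≥ 1. Reading y takes N from p0 back to p0, so every xyⁱz is accepted.
Since N has 5 states, any run of length ≥ 5 visits 5+1 states, so by pigeonhole some state repeats within the first 5 steps — that repeat gives the pumpable loop.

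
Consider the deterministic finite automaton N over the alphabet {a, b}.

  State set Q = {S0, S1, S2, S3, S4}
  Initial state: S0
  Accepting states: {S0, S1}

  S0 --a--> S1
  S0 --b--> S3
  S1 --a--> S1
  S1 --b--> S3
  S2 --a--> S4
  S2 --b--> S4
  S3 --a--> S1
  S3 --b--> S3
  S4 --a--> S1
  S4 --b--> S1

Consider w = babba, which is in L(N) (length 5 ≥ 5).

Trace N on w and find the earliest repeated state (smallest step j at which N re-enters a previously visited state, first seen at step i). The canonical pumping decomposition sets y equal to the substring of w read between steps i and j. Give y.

ab

Run of N on w = b a b b a:
  step 0: S0  (start)
  step 1: S3  (read b: S0→S3)
  step 2: S1  (read a: S3→S1)
  step 3: S3  (read b: S1→S3)   ← first repeat (S3 seen earlier)
  step 4: S3  (read b: S3→S3)
  step 5: S1  (read a: S3→S1)

So i = 1, j = 3, giving x = w[0:1] = b, y = w[1:3] = ab, z = w[3:5] = ba.
Check: |xy| = 3 ≤ 5 and |y| = 2 ≥ 1. Reading y takes N from S3 back to S3, so every xyⁱz is accepted.
Since N has 5 states, any run of length ≥ 5 visits 5+1 states, so by pigeonhole some state repeats within the first 5 steps — that repeat gives the pumpable loop.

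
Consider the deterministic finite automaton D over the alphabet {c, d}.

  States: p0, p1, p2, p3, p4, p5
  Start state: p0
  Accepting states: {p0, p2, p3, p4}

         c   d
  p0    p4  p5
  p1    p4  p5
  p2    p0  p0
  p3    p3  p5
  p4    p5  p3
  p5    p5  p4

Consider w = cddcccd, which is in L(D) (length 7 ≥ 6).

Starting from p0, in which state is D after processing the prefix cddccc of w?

Run of D on the first 6 characters of w = c d d c c c:
  step 0: p0  (start)
  step 1: p4  (read c: p0→p4)
  step 2: p3  (read d: p4→p3)
  step 3: p5  (read d: p3→p5)
  step 4: p5  (read c: p5→p5)
  step 5: p5  (read c: p5→p5)
  step 6: p5  (read c: p5→p5)

After reading 6 characters, D is in state p5.
(This kind of state-tracing is the core of the pumping-lemma construction: with 6 states, pigeonhole forces a repeat within the first 6 steps.)

p5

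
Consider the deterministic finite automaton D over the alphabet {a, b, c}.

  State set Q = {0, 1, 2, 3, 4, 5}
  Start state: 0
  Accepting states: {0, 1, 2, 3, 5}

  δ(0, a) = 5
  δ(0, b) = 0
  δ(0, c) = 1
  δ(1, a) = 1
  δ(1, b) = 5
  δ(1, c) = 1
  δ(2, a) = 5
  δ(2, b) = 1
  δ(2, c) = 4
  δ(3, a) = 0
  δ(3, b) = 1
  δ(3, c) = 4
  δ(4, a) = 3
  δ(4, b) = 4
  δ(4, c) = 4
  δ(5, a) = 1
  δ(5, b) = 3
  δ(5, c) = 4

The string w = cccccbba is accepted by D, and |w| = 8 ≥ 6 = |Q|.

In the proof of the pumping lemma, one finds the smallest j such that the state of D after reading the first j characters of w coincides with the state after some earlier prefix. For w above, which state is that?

Run of D on w = c c c c c b b a:
  step 0: 0  (start)
  step 1: 1  (read c: 0→1)
  step 2: 1  (read c: 1→1)   ← first repeat (1 seen earlier)
  step 3: 1  (read c: 1→1)
  step 4: 1  (read c: 1→1)
  step 5: 1  (read c: 1→1)
  step 6: 5  (read b: 1→5)
  step 7: 3  (read b: 5→3)
  step 8: 0  (read a: 3→0)

The earliest repeat is at step j = 2: D is in 1, which it already visited at step i = 1.
The DFA has 6 states, so the proof of the pumping lemma guarantees a repeated state among the first 6+1 visited; the segment between the two visits is the pumpable y.

1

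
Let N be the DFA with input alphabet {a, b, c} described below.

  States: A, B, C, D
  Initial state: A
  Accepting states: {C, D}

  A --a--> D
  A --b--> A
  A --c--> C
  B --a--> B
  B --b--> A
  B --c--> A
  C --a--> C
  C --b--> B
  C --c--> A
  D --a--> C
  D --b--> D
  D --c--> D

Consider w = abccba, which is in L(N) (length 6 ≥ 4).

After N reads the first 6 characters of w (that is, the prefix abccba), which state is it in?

State sequence: A -a-> D -b-> D -c-> D -c-> D -b-> D -a-> C

After reading 6 characters, N is in state C.

C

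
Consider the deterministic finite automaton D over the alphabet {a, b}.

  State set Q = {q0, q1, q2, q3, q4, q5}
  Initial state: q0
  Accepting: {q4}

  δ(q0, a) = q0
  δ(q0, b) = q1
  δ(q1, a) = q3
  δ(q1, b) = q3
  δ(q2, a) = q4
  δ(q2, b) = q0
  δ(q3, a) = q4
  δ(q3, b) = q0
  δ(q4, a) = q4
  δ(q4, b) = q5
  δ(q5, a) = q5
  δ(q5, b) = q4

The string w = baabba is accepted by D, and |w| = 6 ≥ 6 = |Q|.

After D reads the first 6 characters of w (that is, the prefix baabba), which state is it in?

Run of D on the first 6 characters of w = b a a b b a:
  step 0: q0  (start)
  step 1: q1  (read b: q0→q1)
  step 2: q3  (read a: q1→q3)
  step 3: q4  (read a: q3→q4)
  step 4: q5  (read b: q4→q5)
  step 5: q4  (read b: q5→q4)
  step 6: q4  (read a: q4→q4)

After reading 6 characters, D is in state q4.
(This kind of state-tracing is the core of the pumping-lemma construction: with 6 states, pigeonhole forces a repeat within the first 6 steps.)

q4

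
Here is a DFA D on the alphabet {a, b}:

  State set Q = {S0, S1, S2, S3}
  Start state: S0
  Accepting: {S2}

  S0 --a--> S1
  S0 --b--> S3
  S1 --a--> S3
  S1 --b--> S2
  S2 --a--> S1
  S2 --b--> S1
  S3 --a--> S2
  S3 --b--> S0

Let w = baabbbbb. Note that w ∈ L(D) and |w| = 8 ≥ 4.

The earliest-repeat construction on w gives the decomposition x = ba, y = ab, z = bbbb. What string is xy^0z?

babbbb

xy⁰z = xz = ba·bbbb = babbbb.
Reading y = ab takes D from S2 back to S2, so after x the machine is still in S2, and z then leads to the accepting state S2. Hence babbbb ∈ L(D).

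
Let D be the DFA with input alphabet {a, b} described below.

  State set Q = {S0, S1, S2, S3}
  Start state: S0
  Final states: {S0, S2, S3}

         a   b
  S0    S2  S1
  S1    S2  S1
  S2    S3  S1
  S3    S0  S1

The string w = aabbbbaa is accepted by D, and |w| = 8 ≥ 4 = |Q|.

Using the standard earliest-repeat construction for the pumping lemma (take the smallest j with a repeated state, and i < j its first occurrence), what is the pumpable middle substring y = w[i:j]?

Run of D on w = a a b b b b a a:
  step 0: S0  (start)
  step 1: S2  (read a: S0→S2)
  step 2: S3  (read a: S2→S3)
  step 3: S1  (read b: S3→S1)
  step 4: S1  (read b: S1→S1)   ← first repeat (S1 seen earlier)
  step 5: S1  (read b: S1→S1)
  step 6: S1  (read b: S1→S1)
  step 7: S2  (read a: S1→S2)
  step 8: S3  (read a: S2→S3)

So i = 3, j = 4, giving x = w[0:3] = aab, y = w[3:4] = b, z = w[4:8] = bbaa.
Check: |xy| = 4 ≤ 4 and |y| = 1 ≥ 1. Reading y takes D from S1 back to S1, so every xyⁱz is accepted.
Since D has 4 states, any run of length ≥ 4 visits 4+1 states, so by pigeonhole some state repeats within the first 4 steps — that repeat gives the pumpable loop.

b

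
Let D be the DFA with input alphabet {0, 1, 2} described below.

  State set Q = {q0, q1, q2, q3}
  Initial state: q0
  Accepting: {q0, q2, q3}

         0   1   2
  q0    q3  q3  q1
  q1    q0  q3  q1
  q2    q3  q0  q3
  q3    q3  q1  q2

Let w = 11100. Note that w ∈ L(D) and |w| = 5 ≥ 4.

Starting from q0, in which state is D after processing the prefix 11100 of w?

q3

State sequence: q0 -1-> q3 -1-> q1 -1-> q3 -0-> q3 -0-> q3

After reading 5 characters, D is in state q3.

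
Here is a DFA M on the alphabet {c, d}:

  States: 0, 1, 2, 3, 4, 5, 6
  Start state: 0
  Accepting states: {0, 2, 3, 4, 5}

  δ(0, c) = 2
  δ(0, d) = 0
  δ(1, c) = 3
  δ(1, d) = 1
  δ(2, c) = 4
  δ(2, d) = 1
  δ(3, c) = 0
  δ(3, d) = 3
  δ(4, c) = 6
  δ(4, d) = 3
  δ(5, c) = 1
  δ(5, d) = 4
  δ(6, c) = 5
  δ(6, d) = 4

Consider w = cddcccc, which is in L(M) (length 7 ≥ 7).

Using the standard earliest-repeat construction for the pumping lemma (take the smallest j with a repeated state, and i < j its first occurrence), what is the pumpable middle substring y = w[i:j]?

d

State sequence: 0 -c-> 2 -d-> 1 -d-> 1 -c-> 3 -c-> 0 -c-> 2 -c-> 4
First repeat at step 3: 1 was already visited.

So i = 2, j = 3, giving x = w[0:2] = cd, y = w[2:3] = d, z = w[3:7] = cccc.
Check: |xy| = 3 ≤ 7 and |y| = 1 ≥ 1. Reading y takes M from 1 back to 1, so every xyⁱz is accepted.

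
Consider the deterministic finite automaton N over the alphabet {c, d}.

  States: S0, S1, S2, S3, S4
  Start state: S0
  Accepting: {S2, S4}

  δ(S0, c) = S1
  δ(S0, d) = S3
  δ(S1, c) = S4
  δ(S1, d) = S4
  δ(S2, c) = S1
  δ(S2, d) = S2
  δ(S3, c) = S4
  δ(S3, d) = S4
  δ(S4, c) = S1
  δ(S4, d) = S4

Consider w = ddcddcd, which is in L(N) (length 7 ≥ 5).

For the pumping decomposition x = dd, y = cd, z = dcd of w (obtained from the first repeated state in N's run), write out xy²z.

xy^2z = dd·cd·cd·dcd = ddcdcddcd.
Reading y = cd takes N from S4 back to S4, so after x·y·y the machine is still in S4, and z then leads to the accepting state S4. Hence ddcdcddcd ∈ L(N).

ddcdcddcd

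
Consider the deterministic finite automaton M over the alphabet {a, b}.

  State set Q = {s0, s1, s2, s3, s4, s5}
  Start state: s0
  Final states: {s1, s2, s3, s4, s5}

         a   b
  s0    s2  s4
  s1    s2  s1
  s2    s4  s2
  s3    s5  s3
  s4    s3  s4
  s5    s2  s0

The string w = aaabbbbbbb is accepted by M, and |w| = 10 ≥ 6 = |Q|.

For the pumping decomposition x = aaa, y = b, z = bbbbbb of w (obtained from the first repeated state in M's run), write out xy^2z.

xy^2z = aaa·b·b·bbbbbb = aaabbbbbbbb.
Reading y = b takes M from s3 back to s3, so after x·y·y the machine is still in s3, and z then leads to the accepting state s3. Hence aaabbbbbbbb ∈ L(M).

aaabbbbbbbb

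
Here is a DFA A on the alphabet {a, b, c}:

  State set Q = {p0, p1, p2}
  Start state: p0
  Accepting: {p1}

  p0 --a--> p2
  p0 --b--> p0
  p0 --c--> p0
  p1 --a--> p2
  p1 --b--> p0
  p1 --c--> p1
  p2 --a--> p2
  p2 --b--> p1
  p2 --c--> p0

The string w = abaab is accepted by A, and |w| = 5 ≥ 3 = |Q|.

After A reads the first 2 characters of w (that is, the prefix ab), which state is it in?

State sequence: p0 -a-> p2 -b-> p1

After reading 2 characters, A is in state p1.

p1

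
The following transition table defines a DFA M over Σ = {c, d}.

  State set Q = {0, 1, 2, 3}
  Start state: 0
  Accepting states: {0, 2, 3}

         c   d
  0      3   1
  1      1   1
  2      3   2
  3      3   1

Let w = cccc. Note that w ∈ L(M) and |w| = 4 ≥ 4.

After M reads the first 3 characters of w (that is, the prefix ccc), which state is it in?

Run of M on the first 3 characters of w = c c c:
  step 0: 0  (start)
  step 1: 3  (read c: 0→3)
  step 2: 3  (read c: 3→3)
  step 3: 3  (read c: 3→3)

After reading 3 characters, M is in state 3.
(This kind of state-tracing is the core of the pumping-lemma construction: with 4 states, pigeonhole forces a repeat within the first 4 steps.)

3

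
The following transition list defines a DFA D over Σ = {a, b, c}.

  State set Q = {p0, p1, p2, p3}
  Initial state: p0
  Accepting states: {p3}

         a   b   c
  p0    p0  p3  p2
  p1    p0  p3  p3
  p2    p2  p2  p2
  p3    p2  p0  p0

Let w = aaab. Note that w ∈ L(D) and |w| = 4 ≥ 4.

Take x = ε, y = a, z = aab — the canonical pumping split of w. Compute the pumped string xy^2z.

aaaab

xy^2z = ε·a·a·aab = aaaab.
Reading y = a takes D from p0 back to p0, so after x·y·y the machine is still in p0, and z then leads to the accepting state p3. Hence aaaab ∈ L(D).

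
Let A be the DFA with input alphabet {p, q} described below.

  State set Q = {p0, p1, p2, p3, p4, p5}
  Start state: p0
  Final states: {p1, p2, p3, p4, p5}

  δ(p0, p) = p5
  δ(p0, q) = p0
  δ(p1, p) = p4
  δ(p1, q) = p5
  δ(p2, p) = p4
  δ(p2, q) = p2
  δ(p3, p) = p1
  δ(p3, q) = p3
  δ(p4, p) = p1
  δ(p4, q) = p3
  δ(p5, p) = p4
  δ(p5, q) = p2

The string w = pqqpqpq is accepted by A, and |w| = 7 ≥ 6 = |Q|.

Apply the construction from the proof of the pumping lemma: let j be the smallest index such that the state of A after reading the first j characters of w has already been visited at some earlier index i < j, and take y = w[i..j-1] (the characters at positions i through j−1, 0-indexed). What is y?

q

State sequence: p0 -p-> p5 -q-> p2 -q-> p2 -p-> p4 -q-> p3 -p-> p1 -q-> p5
First repeat at step 3: p2 was already visited.

So i = 2, j = 3, giving x = w[0:2] = pq, y = w[2:3] = q, z = w[3:7] = pqpq.
Check: |xy| = 3 ≤ 6 and |y| = 1 ≥ 1. Reading y takes A from p2 back to p2, so every xyⁱz is accepted.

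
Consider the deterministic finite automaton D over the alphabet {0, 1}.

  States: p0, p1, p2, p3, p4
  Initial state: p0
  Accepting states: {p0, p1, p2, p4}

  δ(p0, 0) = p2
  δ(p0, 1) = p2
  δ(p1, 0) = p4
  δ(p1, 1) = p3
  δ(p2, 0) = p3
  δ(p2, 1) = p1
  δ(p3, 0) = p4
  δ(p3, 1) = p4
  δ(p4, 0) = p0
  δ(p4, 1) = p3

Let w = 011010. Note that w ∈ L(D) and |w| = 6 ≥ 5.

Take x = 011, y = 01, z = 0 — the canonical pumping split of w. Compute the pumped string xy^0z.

0110

xy⁰z = xz = 011·0 = 0110.
Reading y = 01 takes D from p3 back to p3, so after x the machine is still in p3, and z then leads to the accepting state p4. Hence 0110 ∈ L(D).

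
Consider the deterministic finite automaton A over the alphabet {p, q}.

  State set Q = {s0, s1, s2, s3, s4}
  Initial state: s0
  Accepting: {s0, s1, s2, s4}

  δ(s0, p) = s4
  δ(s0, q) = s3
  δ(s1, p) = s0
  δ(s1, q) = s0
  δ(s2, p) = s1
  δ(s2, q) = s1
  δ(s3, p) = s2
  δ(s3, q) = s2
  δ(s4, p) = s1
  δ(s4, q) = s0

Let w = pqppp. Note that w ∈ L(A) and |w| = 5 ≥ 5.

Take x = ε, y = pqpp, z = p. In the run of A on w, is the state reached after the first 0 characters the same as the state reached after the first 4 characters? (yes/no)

no

State sequence: s0 -p-> s4 -q-> s0 -p-> s4 -p-> s1

After x (step 0): s0. After xy (step 4): s1.
They differ (s0 ≠ s1), so y is not a cycle from the state after x; this split is not the one the pumping-lemma construction produces, and pumping y need not keep the string in L(A).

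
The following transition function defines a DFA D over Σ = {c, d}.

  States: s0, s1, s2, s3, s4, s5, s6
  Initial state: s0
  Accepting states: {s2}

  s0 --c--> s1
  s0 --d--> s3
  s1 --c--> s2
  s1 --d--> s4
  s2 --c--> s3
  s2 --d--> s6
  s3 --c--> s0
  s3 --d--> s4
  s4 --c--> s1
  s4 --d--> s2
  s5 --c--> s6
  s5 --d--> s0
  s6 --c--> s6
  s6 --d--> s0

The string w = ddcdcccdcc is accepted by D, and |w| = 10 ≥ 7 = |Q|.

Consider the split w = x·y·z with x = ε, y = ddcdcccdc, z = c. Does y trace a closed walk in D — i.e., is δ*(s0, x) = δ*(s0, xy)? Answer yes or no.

Run of D on the first 9 characters of w = d d c d c c c d c:
  step 0: s0  (start)
  step 1: s3  (read d: s0→s3)
  step 2: s4  (read d: s3→s4)
  step 3: s1  (read c: s4→s1)
  step 4: s4  (read d: s1→s4)
  step 5: s1  (read c: s4→s1)
  step 6: s2  (read c: s1→s2)
  step 7: s3  (read c: s2→s3)
  step 8: s4  (read d: s3→s4)
  step 9: s1  (read c: s4→s1)

After x (step 0): s0. After xy (step 9): s1.
They differ (s0 ≠ s1), so y is not a cycle from the state after x; this split is not the one the pumping-lemma construction produces, and pumping y need not keep the string in L(D).

no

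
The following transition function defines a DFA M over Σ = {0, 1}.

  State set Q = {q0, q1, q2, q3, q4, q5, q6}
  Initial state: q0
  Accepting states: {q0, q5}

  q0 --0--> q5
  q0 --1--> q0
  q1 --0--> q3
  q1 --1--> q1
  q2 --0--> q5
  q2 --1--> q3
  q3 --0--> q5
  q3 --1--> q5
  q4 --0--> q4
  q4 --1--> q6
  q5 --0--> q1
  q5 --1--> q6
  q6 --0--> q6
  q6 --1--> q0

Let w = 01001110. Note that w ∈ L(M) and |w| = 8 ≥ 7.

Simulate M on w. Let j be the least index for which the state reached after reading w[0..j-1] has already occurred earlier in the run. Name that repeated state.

q6

State sequence: q0 -0-> q5 -1-> q6 -0-> q6 -0-> q6 -1-> q0 -1-> q0 -1-> q0 -0-> q5
First repeat at step 3: q6 was already visited.

The earliest repeat is at step j = 3: M is in q6, which it already visited at step i = 2.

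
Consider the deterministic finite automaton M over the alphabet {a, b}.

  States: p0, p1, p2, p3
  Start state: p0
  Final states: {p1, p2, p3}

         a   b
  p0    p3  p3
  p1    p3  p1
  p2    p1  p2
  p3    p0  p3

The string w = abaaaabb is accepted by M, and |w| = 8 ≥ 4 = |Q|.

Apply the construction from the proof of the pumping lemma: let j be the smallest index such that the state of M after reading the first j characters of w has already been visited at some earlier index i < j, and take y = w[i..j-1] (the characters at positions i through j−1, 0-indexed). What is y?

Run of M on w = a b a a a a b b:
  step 0: p0  (start)
  step 1: p3  (read a: p0→p3)
  step 2: p3  (read b: p3→p3)   ← first repeat (p3 seen earlier)
  step 3: p0  (read a: p3→p0)
  step 4: p3  (read a: p0→p3)
  step 5: p0  (read a: p3→p0)
  step 6: p3  (read a: p0→p3)
  step 7: p3  (read b: p3→p3)
  step 8: p3  (read b: p3→p3)

So i = 1, j = 2, giving x = w[0:1] = a, y = w[1:2] = b, z = w[2:8] = aaaabb.
Check: |xy| = 2 ≤ 4 and |y| = 1 ≥ 1. Reading y takes M from p3 back to p3, so every xyⁱz is accepted.

b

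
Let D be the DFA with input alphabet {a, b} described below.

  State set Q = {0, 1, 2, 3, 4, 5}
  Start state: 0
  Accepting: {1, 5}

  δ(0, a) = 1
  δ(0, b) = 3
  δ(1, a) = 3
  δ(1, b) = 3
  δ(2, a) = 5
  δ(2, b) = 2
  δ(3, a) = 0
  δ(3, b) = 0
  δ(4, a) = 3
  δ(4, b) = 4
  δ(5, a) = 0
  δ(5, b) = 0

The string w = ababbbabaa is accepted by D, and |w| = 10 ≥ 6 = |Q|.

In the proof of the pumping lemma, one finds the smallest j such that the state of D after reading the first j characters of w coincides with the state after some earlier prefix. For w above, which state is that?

0

Run of D on w = a b a b b b a b a a:
  step 0: 0  (start)
  step 1: 1  (read a: 0→1)
  step 2: 3  (read b: 1→3)
  step 3: 0  (read a: 3→0)   ← first repeat (0 seen earlier)
  step 4: 3  (read b: 0→3)
  step 5: 0  (read b: 3→0)
  step 6: 3  (read b: 0→3)
  step 7: 0  (read a: 3→0)
  step 8: 3  (read b: 0→3)
  step 9: 0  (read a: 3→0)
  step 10: 1  (read a: 0→1)

The earliest repeat is at step j = 3: D is in 0, which it already visited at step i = 0.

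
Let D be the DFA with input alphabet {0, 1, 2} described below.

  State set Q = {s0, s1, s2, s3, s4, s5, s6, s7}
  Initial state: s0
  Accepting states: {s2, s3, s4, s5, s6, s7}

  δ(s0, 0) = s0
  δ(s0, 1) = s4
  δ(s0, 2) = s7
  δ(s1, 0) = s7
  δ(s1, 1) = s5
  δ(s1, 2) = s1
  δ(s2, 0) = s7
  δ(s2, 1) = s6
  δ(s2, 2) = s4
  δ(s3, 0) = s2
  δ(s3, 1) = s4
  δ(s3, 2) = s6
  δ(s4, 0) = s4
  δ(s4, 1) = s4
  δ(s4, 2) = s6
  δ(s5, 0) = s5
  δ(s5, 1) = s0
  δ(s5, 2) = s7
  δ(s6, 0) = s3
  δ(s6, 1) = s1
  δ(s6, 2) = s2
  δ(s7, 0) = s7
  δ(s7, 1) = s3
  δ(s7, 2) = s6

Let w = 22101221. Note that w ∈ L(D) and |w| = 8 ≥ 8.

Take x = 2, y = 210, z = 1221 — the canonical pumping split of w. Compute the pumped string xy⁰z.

xy⁰z = xz = 2·1221 = 21221.
Reading y = 210 takes D from s7 back to s7, so after x the machine is still in s7, and z then leads to the accepting state s6. Hence 21221 ∈ L(D).

21221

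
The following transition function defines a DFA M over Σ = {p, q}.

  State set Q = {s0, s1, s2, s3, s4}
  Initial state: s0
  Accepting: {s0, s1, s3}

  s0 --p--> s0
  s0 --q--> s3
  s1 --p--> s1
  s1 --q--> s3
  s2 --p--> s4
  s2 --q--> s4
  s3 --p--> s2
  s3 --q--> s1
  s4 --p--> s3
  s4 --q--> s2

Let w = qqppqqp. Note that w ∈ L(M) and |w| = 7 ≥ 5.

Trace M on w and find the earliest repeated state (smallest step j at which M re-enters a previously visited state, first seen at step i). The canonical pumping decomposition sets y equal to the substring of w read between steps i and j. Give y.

Run of M on w = q q p p q q p:
  step 0: s0  (start)
  step 1: s3  (read q: s0→s3)
  step 2: s1  (read q: s3→s1)
  step 3: s1  (read p: s1→s1)   ← first repeat (s1 seen earlier)
  step 4: s1  (read p: s1→s1)
  step 5: s3  (read q: s1→s3)
  step 6: s1  (read q: s3→s1)
  step 7: s1  (read p: s1→s1)

So i = 2, j = 3, giving x = w[0:2] = qq, y = w[2:3] = p, z = w[3:7] = pqqp.
Check: |xy| = 3 ≤ 5 and |y| = 1 ≥ 1. Reading y takes M from s1 back to s1, so every xyⁱz is accepted.
The DFA has 5 states, so the proof of the pumping lemma guarantees a repeated state among the first 5+1 visited; the segment between the two visits is the pumpable y.

p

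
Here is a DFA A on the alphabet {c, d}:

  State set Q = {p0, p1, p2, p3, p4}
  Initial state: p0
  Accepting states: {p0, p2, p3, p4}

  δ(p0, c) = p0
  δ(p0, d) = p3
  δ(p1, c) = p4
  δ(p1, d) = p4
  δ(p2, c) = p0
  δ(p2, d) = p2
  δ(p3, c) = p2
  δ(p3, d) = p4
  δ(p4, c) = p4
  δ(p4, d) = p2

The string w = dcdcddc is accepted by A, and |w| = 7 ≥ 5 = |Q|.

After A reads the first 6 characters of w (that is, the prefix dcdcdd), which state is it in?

p4

State sequence: p0 -d-> p3 -c-> p2 -d-> p2 -c-> p0 -d-> p3 -d-> p4

After reading 6 characters, A is in state p4.
(This kind of state-tracing is the core of the pumping-lemma construction: with 5 states, pigeonhole forces a repeat within the first 5 steps.)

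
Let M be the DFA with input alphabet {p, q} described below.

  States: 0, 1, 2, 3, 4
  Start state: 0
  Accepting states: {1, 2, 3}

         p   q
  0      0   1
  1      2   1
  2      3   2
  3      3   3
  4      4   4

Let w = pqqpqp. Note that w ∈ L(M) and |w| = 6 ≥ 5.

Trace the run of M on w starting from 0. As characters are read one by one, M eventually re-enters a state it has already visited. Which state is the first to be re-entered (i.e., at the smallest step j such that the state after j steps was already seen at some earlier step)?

0

State sequence: 0 -p-> 0 -q-> 1 -q-> 1 -p-> 2 -q-> 2 -p-> 3
First repeat at step 1: 0 was already visited.

The earliest repeat is at step j = 1: M is in 0, which it already visited at step i = 0.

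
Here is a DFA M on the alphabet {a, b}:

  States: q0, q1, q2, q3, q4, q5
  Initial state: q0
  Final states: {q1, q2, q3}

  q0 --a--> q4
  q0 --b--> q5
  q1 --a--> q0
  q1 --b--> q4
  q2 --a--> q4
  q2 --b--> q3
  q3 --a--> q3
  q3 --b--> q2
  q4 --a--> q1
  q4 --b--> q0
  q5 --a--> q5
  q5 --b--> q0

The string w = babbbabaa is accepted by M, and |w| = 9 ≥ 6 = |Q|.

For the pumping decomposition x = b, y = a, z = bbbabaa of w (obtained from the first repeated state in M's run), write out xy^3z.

xy^3z = b·a·a·a·bbbabaa = baaabbbabaa.
Reading y = a takes M from q5 back to q5, so after x·y·y·y the machine is still in q5, and z then leads to the accepting state q1. Hence baaabbbabaa ∈ L(M).

baaabbbabaa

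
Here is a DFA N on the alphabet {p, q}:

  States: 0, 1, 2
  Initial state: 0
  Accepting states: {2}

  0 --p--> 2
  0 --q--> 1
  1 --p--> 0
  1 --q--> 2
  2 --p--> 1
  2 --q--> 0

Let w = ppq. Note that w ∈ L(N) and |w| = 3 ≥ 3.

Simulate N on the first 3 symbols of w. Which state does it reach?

2

Run of N on the first 3 characters of w = p p q:
  step 0: 0  (start)
  step 1: 2  (read p: 0→2)
  step 2: 1  (read p: 2→1)
  step 3: 2  (read q: 1→2)

After reading 3 characters, N is in state 2.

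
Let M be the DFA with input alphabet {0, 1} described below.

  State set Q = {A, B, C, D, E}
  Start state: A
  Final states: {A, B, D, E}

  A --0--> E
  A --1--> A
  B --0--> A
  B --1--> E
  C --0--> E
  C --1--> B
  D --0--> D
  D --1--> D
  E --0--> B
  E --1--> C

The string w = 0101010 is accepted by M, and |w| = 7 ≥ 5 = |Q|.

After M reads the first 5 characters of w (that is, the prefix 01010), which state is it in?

State sequence: A -0-> E -1-> C -0-> E -1-> C -0-> E

After reading 5 characters, M is in state E.

E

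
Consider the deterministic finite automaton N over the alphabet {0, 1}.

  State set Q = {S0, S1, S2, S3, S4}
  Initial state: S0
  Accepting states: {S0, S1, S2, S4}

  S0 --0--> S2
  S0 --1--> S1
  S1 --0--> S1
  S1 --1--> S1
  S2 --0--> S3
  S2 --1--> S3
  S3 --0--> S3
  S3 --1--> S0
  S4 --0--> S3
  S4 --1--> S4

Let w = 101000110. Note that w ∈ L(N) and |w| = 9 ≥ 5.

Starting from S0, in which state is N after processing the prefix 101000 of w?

State sequence: S0 -1-> S1 -0-> S1 -1-> S1 -0-> S1 -0-> S1 -0-> S1

After reading 6 characters, N is in state S1.
(This kind of state-tracing is the core of the pumping-lemma construction: with 5 states, pigeonhole forces a repeat within the first 5 steps.)

S1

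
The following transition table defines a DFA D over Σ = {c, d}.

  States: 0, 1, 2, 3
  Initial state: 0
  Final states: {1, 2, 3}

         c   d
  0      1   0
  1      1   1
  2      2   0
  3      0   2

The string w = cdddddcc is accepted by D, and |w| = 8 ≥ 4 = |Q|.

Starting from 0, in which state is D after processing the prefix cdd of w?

1

State sequence: 0 -c-> 1 -d-> 1 -d-> 1

After reading 3 characters, D is in state 1.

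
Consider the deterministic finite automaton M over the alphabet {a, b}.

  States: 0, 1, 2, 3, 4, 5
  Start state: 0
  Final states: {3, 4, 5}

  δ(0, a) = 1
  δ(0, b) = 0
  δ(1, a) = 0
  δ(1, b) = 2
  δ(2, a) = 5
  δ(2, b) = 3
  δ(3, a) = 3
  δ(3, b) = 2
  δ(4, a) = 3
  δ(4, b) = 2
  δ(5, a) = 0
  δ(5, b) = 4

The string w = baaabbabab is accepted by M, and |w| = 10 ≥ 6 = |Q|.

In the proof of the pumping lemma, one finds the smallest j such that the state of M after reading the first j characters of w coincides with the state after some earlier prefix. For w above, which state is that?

0

State sequence: 0 -b-> 0 -a-> 1 -a-> 0 -a-> 1 -b-> 2 -b-> 3 -a-> 3 -b-> 2 -a-> 5 -b-> 4
First repeat at step 1: 0 was already visited.

The earliest repeat is at step j = 1: M is in 0, which it already visited at step i = 0.
Since M has 6 states, any run of length ≥ 6 visits 6+1 states, so by pigeonhole some state repeats within the first 6 steps — that repeat gives the pumpable loop.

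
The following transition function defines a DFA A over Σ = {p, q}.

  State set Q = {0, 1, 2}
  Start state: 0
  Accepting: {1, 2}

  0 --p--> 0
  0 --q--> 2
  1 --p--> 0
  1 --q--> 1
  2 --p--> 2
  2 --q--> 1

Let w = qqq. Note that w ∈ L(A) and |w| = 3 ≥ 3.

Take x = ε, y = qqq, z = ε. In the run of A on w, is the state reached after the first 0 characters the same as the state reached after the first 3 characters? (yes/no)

Run of A on the first 3 characters of w = q q q:
  step 0: 0  (start)
  step 1: 2  (read q: 0→2)
  step 2: 1  (read q: 2→1)
  step 3: 1  (read q: 1→1)

After x (step 0): 0. After xy (step 3): 1.
They differ (0 ≠ 1), so y is not a cycle from the state after x; this split is not the one the pumping-lemma construction produces, and pumping y need not keep the string in L(A).

no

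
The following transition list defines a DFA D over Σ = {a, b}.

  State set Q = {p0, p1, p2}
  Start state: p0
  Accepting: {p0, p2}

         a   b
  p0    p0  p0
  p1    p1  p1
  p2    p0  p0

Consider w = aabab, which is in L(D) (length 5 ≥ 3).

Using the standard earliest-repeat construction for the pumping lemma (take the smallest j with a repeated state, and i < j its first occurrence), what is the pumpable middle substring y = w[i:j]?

Run of D on w = a a b a b:
  step 0: p0  (start)
  step 1: p0  (read a: p0→p0)   ← first repeat (p0 seen earlier)
  step 2: p0  (read a: p0→p0)
  step 3: p0  (read b: p0→p0)
  step 4: p0  (read a: p0→p0)
  step 5: p0  (read b: p0→p0)

So i = 0, j = 1, giving x = w[0:0] = ε, y = w[0:1] = a, z = w[1:5] = abab.
Check: |xy| = 1 ≤ 3 and |y| = 1 ≥ 1. Reading y takes D from p0 back to p0, so every xyⁱz is accepted.
Pumping length from the standard proof: p = 3 (the number of states). The repeated state found above gives |xy| = j ≤ 3 and |y| = j − i ≥ 1.

a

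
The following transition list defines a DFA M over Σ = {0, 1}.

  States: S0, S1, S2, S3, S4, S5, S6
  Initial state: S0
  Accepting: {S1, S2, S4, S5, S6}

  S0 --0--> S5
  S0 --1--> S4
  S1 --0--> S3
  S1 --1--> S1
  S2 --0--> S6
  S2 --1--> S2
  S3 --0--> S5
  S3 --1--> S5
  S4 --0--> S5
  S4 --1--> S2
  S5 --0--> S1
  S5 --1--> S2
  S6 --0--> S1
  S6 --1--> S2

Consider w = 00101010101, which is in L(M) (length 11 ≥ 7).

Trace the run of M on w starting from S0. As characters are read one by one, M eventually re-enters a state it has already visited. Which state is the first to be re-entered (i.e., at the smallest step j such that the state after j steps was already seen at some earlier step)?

S1

Run of M on w = 0 0 1 0 1 0 1 0 1 0 1:
  step 0: S0  (start)
  step 1: S5  (read 0: S0→S5)
  step 2: S1  (read 0: S5→S1)
  step 3: S1  (read 1: S1→S1)   ← first repeat (S1 seen earlier)
  step 4: S3  (read 0: S1→S3)
  step 5: S5  (read 1: S3→S5)
  step 6: S1  (read 0: S5→S1)
  step 7: S1  (read 1: S1→S1)
  step 8: S3  (read 0: S1→S3)
  step 9: S5  (read 1: S3→S5)
  step 10: S1  (read 0: S5→S1)
  step 11: S1  (read 1: S1→S1)

The earliest repeat is at step j = 3: M is in S1, which it already visited at step i = 2.
Since M has 7 states, any run of length ≥ 7 visits 7+1 states, so by pigeonhole some state repeats within the first 7 steps — that repeat gives the pumpable loop.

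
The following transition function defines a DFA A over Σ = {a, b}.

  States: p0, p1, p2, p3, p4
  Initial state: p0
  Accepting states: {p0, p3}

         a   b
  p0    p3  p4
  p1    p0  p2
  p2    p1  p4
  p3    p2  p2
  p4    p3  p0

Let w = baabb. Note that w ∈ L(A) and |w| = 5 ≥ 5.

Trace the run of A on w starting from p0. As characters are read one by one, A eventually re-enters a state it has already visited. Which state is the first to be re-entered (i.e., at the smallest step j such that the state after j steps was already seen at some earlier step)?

p4

State sequence: p0 -b-> p4 -a-> p3 -a-> p2 -b-> p4 -b-> p0
First repeat at step 4: p4 was already visited.

The earliest repeat is at step j = 4: A is in p4, which it already visited at step i = 1.
With |Q| = 5, pigeonhole forces a state repeat no later than step 5; the substring read between the first and second visits to that state can be pumped.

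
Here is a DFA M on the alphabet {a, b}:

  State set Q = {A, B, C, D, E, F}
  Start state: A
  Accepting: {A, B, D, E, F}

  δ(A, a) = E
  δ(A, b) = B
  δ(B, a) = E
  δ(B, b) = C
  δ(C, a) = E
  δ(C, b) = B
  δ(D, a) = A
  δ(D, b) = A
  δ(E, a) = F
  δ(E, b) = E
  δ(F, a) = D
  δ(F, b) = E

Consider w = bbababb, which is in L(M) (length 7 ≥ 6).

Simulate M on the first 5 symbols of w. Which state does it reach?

State sequence: A -b-> B -b-> C -a-> E -b-> E -a-> F

After reading 5 characters, M is in state F.

F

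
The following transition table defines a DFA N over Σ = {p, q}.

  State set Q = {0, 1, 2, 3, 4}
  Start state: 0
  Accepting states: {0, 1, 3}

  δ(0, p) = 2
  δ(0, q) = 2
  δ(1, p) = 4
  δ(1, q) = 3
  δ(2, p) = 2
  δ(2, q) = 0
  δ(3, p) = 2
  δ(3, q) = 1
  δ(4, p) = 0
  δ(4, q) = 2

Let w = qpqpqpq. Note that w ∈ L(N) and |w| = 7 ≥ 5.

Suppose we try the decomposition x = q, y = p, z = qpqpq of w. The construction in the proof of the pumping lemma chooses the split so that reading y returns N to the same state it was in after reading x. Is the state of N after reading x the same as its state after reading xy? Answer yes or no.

yes

State sequence: 0 -q-> 2 -p-> 2

After x (step 1): 2. After xy (step 2): 2.
They match, so y = p drives N around a cycle from 2 back to itself; pumping y any number of times keeps N in 2 before reading z, and xyⁱz ∈ L(N) for every i ≥ 0.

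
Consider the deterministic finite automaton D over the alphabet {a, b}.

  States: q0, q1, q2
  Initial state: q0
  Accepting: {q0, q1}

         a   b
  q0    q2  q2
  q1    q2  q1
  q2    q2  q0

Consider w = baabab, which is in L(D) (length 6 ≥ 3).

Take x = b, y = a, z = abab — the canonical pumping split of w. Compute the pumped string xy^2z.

baaabab

xy^2z = b·a·a·abab = baaabab.
Reading y = a takes D from q2 back to q2, so after x·y·y the machine is still in q2, and z then leads to the accepting state q0. Hence baaabab ∈ L(D).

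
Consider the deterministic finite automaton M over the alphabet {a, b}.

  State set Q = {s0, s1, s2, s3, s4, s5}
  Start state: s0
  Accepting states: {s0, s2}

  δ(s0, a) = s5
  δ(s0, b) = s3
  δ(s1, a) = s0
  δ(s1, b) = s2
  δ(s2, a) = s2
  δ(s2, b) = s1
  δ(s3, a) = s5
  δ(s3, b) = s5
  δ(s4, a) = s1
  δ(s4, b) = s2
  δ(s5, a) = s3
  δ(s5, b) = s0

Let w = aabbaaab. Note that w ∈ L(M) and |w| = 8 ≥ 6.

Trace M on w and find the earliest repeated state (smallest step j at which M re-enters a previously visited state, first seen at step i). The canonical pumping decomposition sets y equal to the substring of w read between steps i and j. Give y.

Run of M on w = a a b b a a a b:
  step 0: s0  (start)
  step 1: s5  (read a: s0→s5)
  step 2: s3  (read a: s5→s3)
  step 3: s5  (read b: s3→s5)   ← first repeat (s5 seen earlier)
  step 4: s0  (read b: s5→s0)
  step 5: s5  (read a: s0→s5)
  step 6: s3  (read a: s5→s3)
  step 7: s5  (read a: s3→s5)
  step 8: s0  (read b: s5→s0)

So i = 1, j = 3, giving x = w[0:1] = a, y = w[1:3] = ab, z = w[3:8] = baaab.
Check: |xy| = 3 ≤ 6 and |y| = 2 ≥ 1. Reading y takes M from s5 back to s5, so every xyⁱz is accepted.

ab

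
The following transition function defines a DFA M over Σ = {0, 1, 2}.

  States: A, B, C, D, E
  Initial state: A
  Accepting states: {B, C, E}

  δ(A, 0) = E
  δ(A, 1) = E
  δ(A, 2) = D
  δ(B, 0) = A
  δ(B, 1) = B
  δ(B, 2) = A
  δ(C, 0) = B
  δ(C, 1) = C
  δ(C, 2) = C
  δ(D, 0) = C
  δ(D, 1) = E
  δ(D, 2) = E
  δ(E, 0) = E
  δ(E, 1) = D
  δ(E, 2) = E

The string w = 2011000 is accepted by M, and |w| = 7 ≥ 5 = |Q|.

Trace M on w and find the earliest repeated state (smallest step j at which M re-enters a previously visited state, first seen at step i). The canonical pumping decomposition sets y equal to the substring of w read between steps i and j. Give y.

1

State sequence: A -2-> D -0-> C -1-> C -1-> C -0-> B -0-> A -0-> E
First repeat at step 3: C was already visited.

So i = 2, j = 3, giving x = w[0:2] = 20, y = w[2:3] = 1, z = w[3:7] = 1000.
Check: |xy| = 3 ≤ 5 and |y| = 1 ≥ 1. Reading y takes M from C back to C, so every xyⁱz is accepted.
With |Q| = 5, pigeonhole forces a state repeat no later than step 5; the substring read between the first and second visits to that state can be pumped.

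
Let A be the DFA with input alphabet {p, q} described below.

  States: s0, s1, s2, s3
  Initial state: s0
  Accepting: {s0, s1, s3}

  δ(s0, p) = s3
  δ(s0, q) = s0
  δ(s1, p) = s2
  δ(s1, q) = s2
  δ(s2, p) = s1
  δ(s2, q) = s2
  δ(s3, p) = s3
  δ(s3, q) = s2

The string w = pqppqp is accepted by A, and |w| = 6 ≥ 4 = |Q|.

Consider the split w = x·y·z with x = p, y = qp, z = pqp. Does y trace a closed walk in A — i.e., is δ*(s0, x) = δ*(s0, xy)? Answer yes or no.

State sequence: s0 -p-> s3 -q-> s2 -p-> s1

After x (step 1): s3. After xy (step 3): s1.
They differ (s3 ≠ s1), so y is not a cycle from the state after x; this split is not the one the pumping-lemma construction produces, and pumping y need not keep the string in L(A).

no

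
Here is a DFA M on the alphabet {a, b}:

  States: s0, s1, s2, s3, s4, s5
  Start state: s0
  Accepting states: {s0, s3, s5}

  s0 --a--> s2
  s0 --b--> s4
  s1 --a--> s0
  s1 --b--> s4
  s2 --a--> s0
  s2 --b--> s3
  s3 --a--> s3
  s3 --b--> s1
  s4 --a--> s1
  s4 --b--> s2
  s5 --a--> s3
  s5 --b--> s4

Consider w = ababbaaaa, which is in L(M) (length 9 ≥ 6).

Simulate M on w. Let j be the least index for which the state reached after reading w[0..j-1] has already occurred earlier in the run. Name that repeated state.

Run of M on w = a b a b b a a a a:
  step 0: s0  (start)
  step 1: s2  (read a: s0→s2)
  step 2: s3  (read b: s2→s3)
  step 3: s3  (read a: s3→s3)   ← first repeat (s3 seen earlier)
  step 4: s1  (read b: s3→s1)
  step 5: s4  (read b: s1→s4)
  step 6: s1  (read a: s4→s1)
  step 7: s0  (read a: s1→s0)
  step 8: s2  (read a: s0→s2)
  step 9: s0  (read a: s2→s0)

The earliest repeat is at step j = 3: M is in s3, which it already visited at step i = 2.
The DFA has 6 states, so the proof of the pumping lemma guarantees a repeated state among the first 6+1 visited; the segment between the two visits is the pumpable y.

s3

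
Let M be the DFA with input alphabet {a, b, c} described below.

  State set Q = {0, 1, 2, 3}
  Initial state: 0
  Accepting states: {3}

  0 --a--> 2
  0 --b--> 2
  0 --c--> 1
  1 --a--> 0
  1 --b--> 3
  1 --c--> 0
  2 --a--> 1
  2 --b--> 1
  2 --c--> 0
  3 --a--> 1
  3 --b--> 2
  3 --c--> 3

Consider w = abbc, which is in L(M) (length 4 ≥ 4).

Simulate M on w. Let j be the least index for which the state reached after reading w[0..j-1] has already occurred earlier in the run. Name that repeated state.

State sequence: 0 -a-> 2 -b-> 1 -b-> 3 -c-> 3
First repeat at step 4: 3 was already visited.

The earliest repeat is at step j = 4: M is in 3, which it already visited at step i = 3.
With |Q| = 4, pigeonhole forces a state repeat no later than step 4; the substring read between the first and second visits to that state can be pumped.

3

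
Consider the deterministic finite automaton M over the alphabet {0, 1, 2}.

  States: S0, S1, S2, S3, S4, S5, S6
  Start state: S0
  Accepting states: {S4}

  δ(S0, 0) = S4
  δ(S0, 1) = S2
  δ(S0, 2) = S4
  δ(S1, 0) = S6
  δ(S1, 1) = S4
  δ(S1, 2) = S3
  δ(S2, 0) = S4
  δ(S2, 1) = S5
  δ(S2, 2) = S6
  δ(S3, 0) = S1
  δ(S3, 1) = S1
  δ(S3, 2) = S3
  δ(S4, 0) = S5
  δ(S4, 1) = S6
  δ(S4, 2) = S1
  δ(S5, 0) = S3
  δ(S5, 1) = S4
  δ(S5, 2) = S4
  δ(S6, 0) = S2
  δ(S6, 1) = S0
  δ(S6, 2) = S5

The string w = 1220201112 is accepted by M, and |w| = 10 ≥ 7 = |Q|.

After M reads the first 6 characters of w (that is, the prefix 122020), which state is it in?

State sequence: S0 -1-> S2 -2-> S6 -2-> S5 -0-> S3 -2-> S3 -0-> S1

After reading 6 characters, M is in state S1.
(This kind of state-tracing is the core of the pumping-lemma construction: with 7 states, pigeonhole forces a repeat within the first 7 steps.)

S1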